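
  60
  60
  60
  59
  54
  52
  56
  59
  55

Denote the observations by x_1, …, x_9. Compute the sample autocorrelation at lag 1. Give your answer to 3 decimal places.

Mean x̄ = (60 + 60 + 60 + 59 + 54 + 52 + 56 + 59 + 55)/9 = 57.2222
Numerator Σ_{t=1}^{8}(x_t−x̄)(x_{t+1}−x̄) = 31.7284
Denominator Σ(x_t−x̄)² = 73.5556
r_1 = 31.7284 / 73.5556 = 0.431

0.431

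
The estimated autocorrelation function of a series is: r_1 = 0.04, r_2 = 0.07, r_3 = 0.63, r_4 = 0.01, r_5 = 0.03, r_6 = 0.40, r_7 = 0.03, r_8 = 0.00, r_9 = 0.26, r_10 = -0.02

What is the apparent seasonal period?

The largest autocorrelation is r_3 = 0.63, with weaker echoes at lags 6 (0.40) and 9 (0.26); the remaining lags stay at or below 0.07.
The dominant spike at lag 3 indicates a seasonal period of 3.

3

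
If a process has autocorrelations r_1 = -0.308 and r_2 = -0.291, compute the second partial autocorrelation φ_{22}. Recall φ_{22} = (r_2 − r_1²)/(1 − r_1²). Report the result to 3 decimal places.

φ_{22} = (r_2 − r_1²) / (1 − r_1²)
r_1² = (-0.308)² = 0.094864
Numerator = -0.291 − 0.0949 = -0.3859; denominator = 1 − 0.0949 = 0.9051
φ_{22} = -0.3859 / 0.9051 = -0.426

-0.426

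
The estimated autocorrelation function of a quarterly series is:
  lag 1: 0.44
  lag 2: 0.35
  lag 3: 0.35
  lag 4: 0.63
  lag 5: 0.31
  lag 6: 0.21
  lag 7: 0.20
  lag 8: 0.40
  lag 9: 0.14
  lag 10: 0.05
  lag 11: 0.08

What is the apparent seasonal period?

The largest autocorrelation is r_4 = 0.63; the remaining lags stay at or below 0.44. The elevated value at lag 1 (0.44), dropping to 0.35 at lag 2, reflects decaying short-term dependence rather than seasonality.
The dominant spike at lag 4 indicates a seasonal period of 4.

4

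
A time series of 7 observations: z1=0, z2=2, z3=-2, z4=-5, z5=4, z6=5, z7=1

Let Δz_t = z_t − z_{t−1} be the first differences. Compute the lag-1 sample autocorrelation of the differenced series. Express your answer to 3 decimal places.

First differences Δz: 2, -4, -3, 9, 1, -4
Mean of differences = 0.1667
Numerator Σ(Δz_t−Δz̄)(Δz_{t+1}−Δz̄) = -18.5278
Denominator Σ(Δz_t−Δz̄)² = 126.8333
r_1(Δz) = -18.5278 / 126.8333 = -0.146

-0.146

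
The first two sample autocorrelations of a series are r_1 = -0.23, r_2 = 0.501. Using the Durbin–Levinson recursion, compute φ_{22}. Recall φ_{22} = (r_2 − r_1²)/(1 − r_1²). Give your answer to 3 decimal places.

0.473

φ_{22} = (r_2 − r_1²) / (1 − r_1²)
r_1² = (-0.23)² = 0.0529
Numerator = 0.501 − 0.0529 = 0.4481; denominator = 1 − 0.0529 = 0.9471
φ_{22} = 0.4481 / 0.9471 = 0.473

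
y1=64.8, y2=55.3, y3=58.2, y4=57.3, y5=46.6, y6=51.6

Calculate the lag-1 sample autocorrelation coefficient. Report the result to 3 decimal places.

Mean ȳ = (64.8 + 55.3 + 58.2 + 57.3 + 46.6 + 51.6)/6 = 55.6333
Deviations from mean: 9.1667, -0.3333, 2.5667, 1.6667, -9.0333, -4.0333
Numerator Σ_{t=1}^{5}(y_t−ȳ)(y_{t+1}−ȳ) = 21.7456
Denominator Σ(y_t−ȳ)² = 191.3733
r_1 = 21.7456 / 191.3733 = 0.114

0.114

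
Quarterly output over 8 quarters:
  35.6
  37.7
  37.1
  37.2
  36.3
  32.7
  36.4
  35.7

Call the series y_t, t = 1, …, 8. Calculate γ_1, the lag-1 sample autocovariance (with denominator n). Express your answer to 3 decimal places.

Mean ȳ = (35.6 + 37.7 + 37.1 + 37.2 + 36.3 + 32.7 + 36.4 + 35.7)/8 = 36.0875
Σ_{t=1}^{7}(y_t−ȳ)(y_{t+1}−ȳ) = 0.3098
γ_1 = 0.3098 / 8 = 0.039

0.039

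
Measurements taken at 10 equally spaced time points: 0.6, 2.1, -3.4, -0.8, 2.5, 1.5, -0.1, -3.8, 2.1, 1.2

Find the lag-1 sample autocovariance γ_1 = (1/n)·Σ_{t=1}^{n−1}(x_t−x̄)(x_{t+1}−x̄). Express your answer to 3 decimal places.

-0.670

Mean x̄ = (0.6 + 2.1 − 3.4 − 0.8 + 2.5 + 1.5 − 0.1 − 3.8 + 2.1 + 1.2)/10 = 0.1900
Σ_{t=1}^{9}(x_t−x̄)(x_{t+1}−x̄) = -6.6951
γ_1 = -6.6951 / 10 = -0.670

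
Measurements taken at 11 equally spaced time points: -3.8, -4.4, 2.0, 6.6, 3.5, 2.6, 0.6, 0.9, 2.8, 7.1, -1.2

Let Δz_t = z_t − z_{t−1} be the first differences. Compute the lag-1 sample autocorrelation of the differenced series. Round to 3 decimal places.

-0.088

First differences Δz: -0.6, 6.4, 4.6, -3.1, -0.9, -2.0, 0.3, 1.9, 4.3, -8.3
Mean of differences = 0.2600
Numerator Σ(Δz_t−Δz̄)(Δz_{t+1}−Δz̄) = -14.6776
Denominator Σ(Δz_t−Δz̄)² = 167.3040
r_1(Δz) = -14.6776 / 167.3040 = -0.088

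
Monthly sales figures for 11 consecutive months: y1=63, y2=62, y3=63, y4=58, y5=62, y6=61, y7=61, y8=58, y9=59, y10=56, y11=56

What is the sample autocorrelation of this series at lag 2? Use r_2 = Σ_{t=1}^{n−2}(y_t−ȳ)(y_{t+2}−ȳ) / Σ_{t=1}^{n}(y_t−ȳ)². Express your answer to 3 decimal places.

0.293

Mean ȳ = (63 + 62 + 63 + 58 + 62 + 61 + 61 + 58 + 59 + 56 + 56)/11 = 59.9091
Numerator Σ_{t=1}^{9}(y_t−ȳ)(y_{t+2}−ȳ) = 20.1653
Denominator Σ(y_t−ȳ)² = 68.9091
r_2 = 20.1653 / 68.9091 = 0.293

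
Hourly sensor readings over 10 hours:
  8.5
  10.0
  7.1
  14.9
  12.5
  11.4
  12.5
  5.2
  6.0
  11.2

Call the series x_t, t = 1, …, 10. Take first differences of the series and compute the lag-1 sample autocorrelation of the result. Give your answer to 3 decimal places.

First differences Δx: 1.5, -2.9, 7.8, -2.4, -1.1, 1.1, -7.3, 0.8, 5.2
Mean of differences = 0.3000
Numerator Σ(Δx_t−Δx̄)(Δx_{t+1}−Δx̄) = -52.8600
Denominator Σ(Δx_t−Δx̄)² = 159.8400
r_1(Δx) = -52.8600 / 159.8400 = -0.331

-0.331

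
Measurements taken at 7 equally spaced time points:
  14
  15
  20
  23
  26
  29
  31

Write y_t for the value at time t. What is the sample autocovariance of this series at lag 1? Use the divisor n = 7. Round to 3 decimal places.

22.994

Mean ȳ = (14 + 15 + 20 + 23 + 26 + 29 + 31)/7 = 22.5714
Σ_{t=1}^{6}(y_t−ȳ)(y_{t+1}−ȳ) = 160.9592
γ_1 = 160.9592 / 7 = 22.994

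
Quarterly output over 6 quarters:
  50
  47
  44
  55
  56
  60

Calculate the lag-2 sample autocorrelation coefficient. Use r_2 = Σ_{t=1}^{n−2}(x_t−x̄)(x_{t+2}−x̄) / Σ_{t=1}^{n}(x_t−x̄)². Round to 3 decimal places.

Mean x̄ = (50 + 47 + 44 + 55 + 56 + 60)/6 = 52.0000
Deviations from mean: -2.0000, -5.0000, -8.0000, 3.0000, 4.0000, 8.0000
Σ(x_t−x̄)(x_{t+2}−x̄) = (16.0000) + (-15.0000) + (-32.0000) + (24.0000) = -7.0000
Denominator Σ(x_t−x̄)² = 182.0000
r_2 = -7.0000 / 182.0000 = -0.038

-0.038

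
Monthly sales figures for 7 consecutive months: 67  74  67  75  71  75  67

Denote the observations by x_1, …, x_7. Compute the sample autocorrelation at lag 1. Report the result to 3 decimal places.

Mean x̄ = (67 + 74 + 67 + 75 + 71 + 75 + 67)/7 = 70.8571
Deviations from mean: -3.8571, 3.1429, -3.8571, 4.1429, 0.1429, 4.1429, -3.8571
Σ(x_t−x̄)(x_{t+1}−x̄) = (-12.1224) + (-12.1224) + (-15.9796) + (0.5918) + (0.5918) + (-15.9796) = -55.0204
Denominator Σ(x_t−x̄)² = 88.8571
r_1 = -55.0204 / 88.8571 = -0.619

-0.619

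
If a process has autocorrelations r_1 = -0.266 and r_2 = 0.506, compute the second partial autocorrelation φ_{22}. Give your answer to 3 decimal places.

φ_{22} = (r_2 − r_1²) / (1 − r_1²)
r_1² = (-0.266)² = 0.070756
Numerator = 0.506 − 0.0708 = 0.4352; denominator = 1 − 0.0708 = 0.9292
φ_{22} = 0.4352 / 0.9292 = 0.468

0.468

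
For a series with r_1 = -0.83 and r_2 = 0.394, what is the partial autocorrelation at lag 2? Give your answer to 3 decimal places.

φ_{22} = (r_2 − r_1²) / (1 − r_1²)
r_1² = (-0.83)² = 0.6889
Numerator = 0.394 − 0.6889 = -0.2949; denominator = 1 − 0.6889 = 0.3111
φ_{22} = -0.2949 / 0.3111 = -0.948

-0.948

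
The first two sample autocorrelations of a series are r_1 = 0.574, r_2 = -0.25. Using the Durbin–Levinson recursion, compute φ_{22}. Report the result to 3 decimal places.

-0.864

φ_{22} = (r_2 − r_1²) / (1 − r_1²)
r_1² = (0.574)² = 0.329476
Numerator = -0.25 − 0.3295 = -0.5795; denominator = 1 − 0.3295 = 0.6705
φ_{22} = -0.5795 / 0.6705 = -0.864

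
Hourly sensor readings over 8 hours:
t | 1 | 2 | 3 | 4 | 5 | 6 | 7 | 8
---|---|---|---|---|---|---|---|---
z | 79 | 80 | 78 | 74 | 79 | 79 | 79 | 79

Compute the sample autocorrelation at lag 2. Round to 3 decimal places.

Mean z̄ = (79 + 80 + 78 + 74 + 79 + 79 + 79 + 79)/8 = 78.3750
Numerator Σ_{t=1}^{6}(z_t−z̄)(z_{t+2}−z̄) = -9.5313
Denominator Σ(z_t−z̄)² = 23.8750
r_2 = -9.5313 / 23.8750 = -0.399

-0.399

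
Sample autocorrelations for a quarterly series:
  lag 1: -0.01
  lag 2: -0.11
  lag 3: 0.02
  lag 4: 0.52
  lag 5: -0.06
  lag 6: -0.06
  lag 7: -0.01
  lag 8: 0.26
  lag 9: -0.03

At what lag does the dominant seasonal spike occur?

The largest autocorrelation is r_4 = 0.52, with a weaker echo at lag 8 (0.26); the remaining lags stay at or below 0.02.
The dominant spike at lag 4 indicates a seasonal period of 4.

4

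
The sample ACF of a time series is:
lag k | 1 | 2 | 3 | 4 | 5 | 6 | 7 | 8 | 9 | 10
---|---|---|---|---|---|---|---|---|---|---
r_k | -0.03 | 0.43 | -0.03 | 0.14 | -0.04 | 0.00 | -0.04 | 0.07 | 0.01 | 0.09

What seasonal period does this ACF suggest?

2

The largest autocorrelation is r_2 = 0.43; the remaining lags stay at or below 0.14.
The dominant spike at lag 2 indicates a seasonal period of 2.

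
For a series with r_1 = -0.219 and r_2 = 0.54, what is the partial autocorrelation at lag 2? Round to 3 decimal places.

0.517

φ_{22} = (r_2 − r_1²) / (1 − r_1²)
r_1² = (-0.219)² = 0.047961
Numerator = 0.54 − 0.0480 = 0.4920; denominator = 1 − 0.0480 = 0.9520
φ_{22} = 0.4920 / 0.9520 = 0.517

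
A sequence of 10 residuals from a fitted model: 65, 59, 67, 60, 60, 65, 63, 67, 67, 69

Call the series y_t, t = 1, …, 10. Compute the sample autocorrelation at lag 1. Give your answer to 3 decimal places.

Mean ȳ = (65 + 59 + 67 + 60 + 60 + 65 + 63 + 67 + 67 + 69)/10 = 64.2000
Numerator Σ_{t=1}^{9}(y_t−ȳ)(y_{t+1}−ȳ) = 0.7600
Denominator Σ(y_t−ȳ)² = 111.6000
r_1 = 0.7600 / 111.6000 = 0.007

0.007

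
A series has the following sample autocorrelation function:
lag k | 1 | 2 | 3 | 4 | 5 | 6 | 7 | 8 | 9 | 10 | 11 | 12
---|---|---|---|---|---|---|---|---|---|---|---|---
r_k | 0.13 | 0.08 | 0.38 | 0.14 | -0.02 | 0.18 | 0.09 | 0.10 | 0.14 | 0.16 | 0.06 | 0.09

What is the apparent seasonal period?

The largest autocorrelation is r_3 = 0.38, with a weaker echo at lag 6 (0.18); the remaining lags stay at or below 0.16.
The dominant spike at lag 3 indicates a seasonal period of 3.

3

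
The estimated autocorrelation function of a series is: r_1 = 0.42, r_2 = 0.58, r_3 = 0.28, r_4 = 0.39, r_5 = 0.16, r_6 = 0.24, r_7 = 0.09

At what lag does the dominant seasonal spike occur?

2

The largest autocorrelation is r_2 = 0.58; the remaining lags stay at or below 0.42.
The dominant spike at lag 2 indicates a seasonal period of 2.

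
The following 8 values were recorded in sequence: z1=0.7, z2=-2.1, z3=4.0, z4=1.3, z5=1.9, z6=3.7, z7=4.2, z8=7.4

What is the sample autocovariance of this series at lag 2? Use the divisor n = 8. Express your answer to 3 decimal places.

Mean z̄ = (0.7 − 2.1 + 4.0 + 1.3 + 1.9 + 3.7 + 4.2 + 7.4)/8 = 2.6375
Σ_{t=1}^{6}(z_t−z̄)(z_{t+2}−z̄) = 5.1784
γ_2 = 5.1784 / 8 = 0.647

0.647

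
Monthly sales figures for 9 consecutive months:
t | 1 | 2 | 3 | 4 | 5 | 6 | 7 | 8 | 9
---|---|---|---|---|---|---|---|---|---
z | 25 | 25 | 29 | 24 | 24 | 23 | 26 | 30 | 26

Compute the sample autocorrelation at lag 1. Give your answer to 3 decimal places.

0.040

Mean z̄ = (25 + 25 + 29 + 24 + 24 + 23 + 26 + 30 + 26)/9 = 25.7778
Numerator Σ_{t=1}^{8}(z_t−z̄)(z_{t+1}−z̄) = 1.7284
Denominator Σ(z_t−z̄)² = 43.5556
r_1 = 1.7284 / 43.5556 = 0.040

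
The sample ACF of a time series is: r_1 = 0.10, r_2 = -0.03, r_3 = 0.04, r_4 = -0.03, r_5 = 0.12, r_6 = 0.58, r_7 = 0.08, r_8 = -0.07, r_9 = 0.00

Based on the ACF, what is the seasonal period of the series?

6

The largest autocorrelation is r_6 = 0.58; the remaining lags stay at or below 0.12.
The dominant spike at lag 6 indicates a seasonal period of 6.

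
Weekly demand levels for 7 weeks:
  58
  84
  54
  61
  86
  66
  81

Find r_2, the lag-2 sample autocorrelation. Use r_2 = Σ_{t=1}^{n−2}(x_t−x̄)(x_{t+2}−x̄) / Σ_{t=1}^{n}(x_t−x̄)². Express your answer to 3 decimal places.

0.021

Mean x̄ = (58 + 84 + 54 + 61 + 86 + 66 + 81)/7 = 70.0000
Deviations from mean: -12.0000, 14.0000, -16.0000, -9.0000, 16.0000, -4.0000, 11.0000
Numerator Σ_{t=1}^{5}(x_t−x̄)(x_{t+2}−x̄) = 22.0000
Denominator Σ(x_t−x̄)² = 1070.0000
r_2 = 22.0000 / 1070.0000 = 0.021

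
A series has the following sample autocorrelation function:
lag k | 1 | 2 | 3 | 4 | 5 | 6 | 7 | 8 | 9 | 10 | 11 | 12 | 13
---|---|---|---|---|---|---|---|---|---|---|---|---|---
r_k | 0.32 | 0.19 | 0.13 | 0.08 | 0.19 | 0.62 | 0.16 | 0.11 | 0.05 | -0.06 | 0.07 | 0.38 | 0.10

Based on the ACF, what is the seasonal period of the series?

The largest autocorrelation is r_6 = 0.62, with a weaker echo at lag 12 (0.38); the remaining lags stay at or below 0.32. The elevated value at lag 1 (0.32), dropping to 0.19 at lag 2, reflects decaying short-term dependence rather than seasonality.
The dominant spike at lag 6 indicates a seasonal period of 6.

6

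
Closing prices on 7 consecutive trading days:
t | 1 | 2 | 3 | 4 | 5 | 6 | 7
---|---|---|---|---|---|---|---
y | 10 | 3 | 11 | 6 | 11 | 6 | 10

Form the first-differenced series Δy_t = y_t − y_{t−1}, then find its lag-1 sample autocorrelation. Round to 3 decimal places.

First differences Δy: -7, 8, -5, 5, -5, 4
Mean of differences = 0.0000
Numerator Σ(Δy_t−Δȳ)(Δy_{t+1}−Δȳ) = -166.0000
Denominator Σ(Δy_t−Δȳ)² = 204.0000
r_1(Δy) = -166.0000 / 204.0000 = -0.814

-0.814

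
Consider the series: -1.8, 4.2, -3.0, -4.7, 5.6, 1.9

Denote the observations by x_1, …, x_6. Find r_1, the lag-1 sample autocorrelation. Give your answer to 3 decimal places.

Mean x̄ = (-1.8 + 4.2 − 3.0 − 4.7 + 5.6 + 1.9)/6 = 0.3667
Deviations from mean: -2.1667, 3.8333, -3.3667, -5.0667, 5.2333, 1.5333
Σ(x_t−x̄)(x_{t+1}−x̄) = (-8.3056) + (-12.9056) + (17.0578) + (-26.5156) + (8.0244) = -22.6444
Denominator Σ(x_t−x̄)² = 86.1333
r_1 = -22.6444 / 86.1333 = -0.263

-0.263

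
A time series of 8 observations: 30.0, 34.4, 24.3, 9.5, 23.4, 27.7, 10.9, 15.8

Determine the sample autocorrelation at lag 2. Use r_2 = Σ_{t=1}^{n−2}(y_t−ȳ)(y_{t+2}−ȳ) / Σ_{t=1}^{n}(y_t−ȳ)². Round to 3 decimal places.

-0.444

Mean ȳ = (30.0 + 34.4 + 24.3 + 9.5 + 23.4 + 27.7 + 10.9 + 15.8)/8 = 22.0000
Σ(y_t−ȳ)(y_{t+2}−ȳ) = (18.4000) + (-155.0000) + (3.2200) + (-71.2500) + (-15.5400) + (-35.3400) = -255.5100
Denominator Σ(y_t−ȳ)² = 575.4000
r_2 = -255.5100 / 575.4000 = -0.444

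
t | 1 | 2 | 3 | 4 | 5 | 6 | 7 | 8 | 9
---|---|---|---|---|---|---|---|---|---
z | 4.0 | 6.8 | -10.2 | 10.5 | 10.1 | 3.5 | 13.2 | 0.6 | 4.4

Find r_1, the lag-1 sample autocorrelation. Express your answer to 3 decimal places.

-0.364

Mean z̄ = (4.0 + 6.8 − 10.2 + 10.5 + 10.1 + 3.5 + 13.2 + 0.6 + 4.4)/9 = 4.7667
Numerator Σ_{t=1}^{8}(z_t−z̄)(z_{t+1}−z̄) = -138.2711
Denominator Σ(z_t−z̄)² = 380.2600
r_1 = -138.2711 / 380.2600 = -0.364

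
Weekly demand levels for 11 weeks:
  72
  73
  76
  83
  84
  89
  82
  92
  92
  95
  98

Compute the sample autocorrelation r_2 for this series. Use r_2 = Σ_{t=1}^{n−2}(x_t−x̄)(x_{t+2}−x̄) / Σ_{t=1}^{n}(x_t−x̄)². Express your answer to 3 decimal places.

0.395

Mean x̄ = (72 + 73 + 76 + 83 + 84 + 89 + 82 + 92 + 92 + 95 + 98)/11 = 85.0909
Numerator Σ_{t=1}^{9}(x_t−x̄)(x_{t+2}−x̄) = 312.7107
Denominator Σ(x_t−x̄)² = 790.9091
r_2 = 312.7107 / 790.9091 = 0.395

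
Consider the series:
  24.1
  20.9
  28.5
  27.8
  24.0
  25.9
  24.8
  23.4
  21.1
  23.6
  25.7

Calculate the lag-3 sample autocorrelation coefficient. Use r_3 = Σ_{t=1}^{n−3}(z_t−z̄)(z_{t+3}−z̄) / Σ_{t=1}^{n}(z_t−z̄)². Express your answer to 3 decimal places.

0.020

Mean z̄ = (24.1 + 20.9 + 28.5 + 27.8 + 24.0 + 25.9 + 24.8 + 23.4 + 21.1 + 23.6 + 25.7)/11 = 24.5273
Numerator Σ_{t=1}^{8}(z_t−z̄)(z_{t+3}−z̄) = 1.1750
Denominator Σ(z_t−z̄)² = 57.3218
r_3 = 1.1750 / 57.3218 = 0.020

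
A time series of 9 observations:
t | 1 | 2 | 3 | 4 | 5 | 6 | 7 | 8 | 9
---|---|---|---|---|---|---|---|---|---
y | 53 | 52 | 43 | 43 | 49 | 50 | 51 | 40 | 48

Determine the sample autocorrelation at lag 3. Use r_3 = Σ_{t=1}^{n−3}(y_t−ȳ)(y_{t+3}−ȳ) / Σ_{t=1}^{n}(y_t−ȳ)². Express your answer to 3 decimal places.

-0.327

Mean ȳ = (53 + 52 + 43 + 43 + 49 + 50 + 51 + 40 + 48)/9 = 47.6667
Σ(y_t−ȳ)(y_{t+3}−ȳ) = (-24.8889) + (5.7778) + (-10.8889) + (-15.5556) + (-10.2222) + (0.7778) = -55.0000
Denominator Σ(y_t−ȳ)² = 168.0000
r_3 = -55.0000 / 168.0000 = -0.327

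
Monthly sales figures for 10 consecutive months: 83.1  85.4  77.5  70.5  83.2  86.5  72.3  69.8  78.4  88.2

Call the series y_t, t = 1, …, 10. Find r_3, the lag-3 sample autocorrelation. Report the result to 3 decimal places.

Mean ȳ = (83.1 + 85.4 + 77.5 + 70.5 + 83.2 + 86.5 + 72.3 + 69.8 + 78.4 + 88.2)/10 = 79.4900
Numerator Σ_{t=1}^{7}(y_t−ȳ)(y_{t+3}−ȳ) = -66.0553
Denominator Σ(y_t−ȳ)² = 418.2890
r_3 = -66.0553 / 418.2890 = -0.158

-0.158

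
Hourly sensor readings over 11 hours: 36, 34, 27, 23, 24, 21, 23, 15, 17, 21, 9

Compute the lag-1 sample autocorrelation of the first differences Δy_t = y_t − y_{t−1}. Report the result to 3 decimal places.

First differences Δy: -2, -7, -4, 1, -3, 2, -8, 2, 4, -12
Mean of differences = -2.7000
Numerator Σ(Δy_t−Δȳ)(Δy_{t+1}−Δȳ) = -85.3900
Denominator Σ(Δy_t−Δȳ)² = 238.1000
r_1(Δy) = -85.3900 / 238.1000 = -0.359

-0.359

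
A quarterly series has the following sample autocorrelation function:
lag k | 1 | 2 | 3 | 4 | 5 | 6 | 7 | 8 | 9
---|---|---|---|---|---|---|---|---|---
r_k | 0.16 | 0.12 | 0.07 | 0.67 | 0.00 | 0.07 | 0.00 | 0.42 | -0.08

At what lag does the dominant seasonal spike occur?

The largest autocorrelation is r_4 = 0.67, with a weaker echo at lag 8 (0.42); the remaining lags stay at or below 0.16.
The dominant spike at lag 4 indicates a seasonal period of 4.

4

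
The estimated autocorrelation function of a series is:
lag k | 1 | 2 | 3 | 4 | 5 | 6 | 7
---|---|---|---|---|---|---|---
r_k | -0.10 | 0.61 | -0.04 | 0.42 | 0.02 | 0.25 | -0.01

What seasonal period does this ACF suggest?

2

The largest autocorrelation is r_2 = 0.61, with weaker echoes at lags 4 (0.42) and 6 (0.25); the remaining lags stay at or below 0.02.
The dominant spike at lag 2 indicates a seasonal period of 2.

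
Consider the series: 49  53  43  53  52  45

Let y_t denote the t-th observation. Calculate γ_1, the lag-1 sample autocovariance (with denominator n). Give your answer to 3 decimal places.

Mean ȳ = (49 + 53 + 43 + 53 + 52 + 45)/6 = 49.1667
Σ_{t=1}^{5}(y_t−ȳ)(y_{t+1}−ȳ) = -48.8611
γ_1 = -48.8611 / 6 = -8.144

-8.144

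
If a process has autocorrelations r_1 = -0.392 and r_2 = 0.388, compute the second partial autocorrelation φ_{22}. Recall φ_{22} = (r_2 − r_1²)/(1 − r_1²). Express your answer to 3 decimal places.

0.277

φ_{22} = (r_2 − r_1²) / (1 − r_1²)
r_1² = (-0.392)² = 0.153664
Numerator = 0.388 − 0.1537 = 0.2343; denominator = 1 − 0.1537 = 0.8463
φ_{22} = 0.2343 / 0.8463 = 0.277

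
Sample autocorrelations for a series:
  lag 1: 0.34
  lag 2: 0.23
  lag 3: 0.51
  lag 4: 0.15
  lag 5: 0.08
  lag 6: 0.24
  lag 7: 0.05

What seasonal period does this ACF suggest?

The largest autocorrelation is r_3 = 0.51; the remaining lags stay at or below 0.34. The elevated value at lag 1 (0.34), dropping to 0.23 at lag 2, reflects decaying short-term dependence rather than seasonality.
The dominant spike at lag 3 indicates a seasonal period of 3.

3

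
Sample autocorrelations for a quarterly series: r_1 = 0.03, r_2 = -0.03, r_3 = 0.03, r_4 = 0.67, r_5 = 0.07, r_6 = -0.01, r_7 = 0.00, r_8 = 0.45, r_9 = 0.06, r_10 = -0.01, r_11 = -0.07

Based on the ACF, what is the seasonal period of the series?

The largest autocorrelation is r_4 = 0.67, with a weaker echo at lag 8 (0.45); the remaining lags stay at or below 0.07.
The dominant spike at lag 4 indicates a seasonal period of 4.

4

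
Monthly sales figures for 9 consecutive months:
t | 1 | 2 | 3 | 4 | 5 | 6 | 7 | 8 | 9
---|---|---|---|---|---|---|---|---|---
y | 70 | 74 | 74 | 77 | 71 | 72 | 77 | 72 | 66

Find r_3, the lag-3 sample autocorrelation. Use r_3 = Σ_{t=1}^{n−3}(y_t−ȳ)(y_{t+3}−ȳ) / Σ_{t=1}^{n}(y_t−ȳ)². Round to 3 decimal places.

Mean ȳ = (70 + 74 + 74 + 77 + 71 + 72 + 77 + 72 + 66)/9 = 72.5556
Σ(y_t−ȳ)(y_{t+3}−ȳ) = (-11.3580) + (-2.2469) + (-0.8025) + (19.7531) + (0.8642) + (3.6420) = 9.8519
Denominator Σ(y_t−ȳ)² = 96.2222
r_3 = 9.8519 / 96.2222 = 0.102

0.102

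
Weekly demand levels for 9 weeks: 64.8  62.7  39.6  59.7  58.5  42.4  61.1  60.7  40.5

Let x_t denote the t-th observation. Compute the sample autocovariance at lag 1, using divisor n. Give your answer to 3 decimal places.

Mean x̄ = (64.8 + 62.7 + 39.6 + 59.7 + 58.5 + 42.4 + 61.1 + 60.7 + 40.5)/9 = 54.4444
Σ_{t=1}^{8}(x_t−x̄)(x_{t+1}−x̄) = -268.3653
γ_1 = -268.3653 / 9 = -29.818

-29.818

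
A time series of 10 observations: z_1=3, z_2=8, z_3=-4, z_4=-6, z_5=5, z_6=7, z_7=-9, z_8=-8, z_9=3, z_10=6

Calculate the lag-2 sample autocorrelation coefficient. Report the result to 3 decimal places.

-0.753

Mean z̄ = (3 + 8 − 4 − 6 + 5 + 7 − 9 − 8 + 3 + 6)/10 = 0.5000
Numerator Σ_{t=1}^{8}(z_t−z̄)(z_{t+2}−z̄) = -291.0000
Denominator Σ(z_t−z̄)² = 386.5000
r_2 = -291.0000 / 386.5000 = -0.753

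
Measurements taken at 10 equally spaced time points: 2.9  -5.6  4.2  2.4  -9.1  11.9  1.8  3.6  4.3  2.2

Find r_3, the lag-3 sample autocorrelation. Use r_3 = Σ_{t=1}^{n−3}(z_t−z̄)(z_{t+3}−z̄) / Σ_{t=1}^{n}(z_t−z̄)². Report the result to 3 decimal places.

Mean z̄ = (2.9 − 5.6 + 4.2 + 2.4 − 9.1 + 11.9 + 1.8 + 3.6 + 4.3 + 2.2)/10 = 1.8600
Numerator Σ_{t=1}^{7}(z_t−z̄)(z_{t+3}−z̄) = 111.1912
Denominator Σ(z_t−z̄)² = 292.5240
r_3 = 111.1912 / 292.5240 = 0.380

0.380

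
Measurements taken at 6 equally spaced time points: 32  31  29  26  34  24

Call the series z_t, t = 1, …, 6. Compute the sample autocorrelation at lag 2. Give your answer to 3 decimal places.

Mean z̄ = (32 + 31 + 29 + 26 + 34 + 24)/6 = 29.3333
Deviations from mean: 2.6667, 1.6667, -0.3333, -3.3333, 4.6667, -5.3333
Σ(z_t−z̄)(z_{t+2}−z̄) = (-0.8889) + (-5.5556) + (-1.5556) + (17.7778) = 9.7778
Denominator Σ(z_t−z̄)² = 71.3333
r_2 = 9.7778 / 71.3333 = 0.137

0.137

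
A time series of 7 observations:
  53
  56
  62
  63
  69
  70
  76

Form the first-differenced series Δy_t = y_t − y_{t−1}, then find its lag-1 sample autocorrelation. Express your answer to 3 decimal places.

First differences Δy: 3, 6, 1, 6, 1, 6
Mean of differences = 3.8333
Numerator Σ(Δy_t−Δȳ)(Δy_{t+1}−Δȳ) = -26.3611
Denominator Σ(Δy_t−Δȳ)² = 30.8333
r_1(Δy) = -26.3611 / 30.8333 = -0.855

-0.855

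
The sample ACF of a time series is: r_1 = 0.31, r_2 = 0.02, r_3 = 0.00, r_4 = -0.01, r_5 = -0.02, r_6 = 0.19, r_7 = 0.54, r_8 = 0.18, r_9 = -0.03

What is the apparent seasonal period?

The largest autocorrelation is r_7 = 0.54; the remaining lags stay at or below 0.31. The elevated value at lag 1 (0.31), dropping to 0.02 at lag 2, reflects decaying short-term dependence rather than seasonality.
The dominant spike at lag 7 indicates a seasonal period of 7.

7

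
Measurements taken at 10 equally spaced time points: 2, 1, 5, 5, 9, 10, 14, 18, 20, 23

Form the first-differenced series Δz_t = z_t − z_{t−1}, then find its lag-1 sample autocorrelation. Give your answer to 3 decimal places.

First differences Δz: -1, 4, 0, 4, 1, 4, 4, 2, 3
Mean of differences = 2.3333
Numerator Σ(Δz_t−Δz̄)(Δz_{t+1}−Δz̄) = -15.7778
Denominator Σ(Δz_t−Δz̄)² = 30.0000
r_1(Δz) = -15.7778 / 30.0000 = -0.526

-0.526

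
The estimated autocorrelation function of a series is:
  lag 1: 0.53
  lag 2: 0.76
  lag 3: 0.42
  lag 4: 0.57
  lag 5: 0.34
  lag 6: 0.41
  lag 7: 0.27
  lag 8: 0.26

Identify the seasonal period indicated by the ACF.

The largest autocorrelation is r_2 = 0.76, with a weaker echo at lag 4 (0.57); the remaining lags stay at or below 0.53.
The dominant spike at lag 2 indicates a seasonal period of 2.

2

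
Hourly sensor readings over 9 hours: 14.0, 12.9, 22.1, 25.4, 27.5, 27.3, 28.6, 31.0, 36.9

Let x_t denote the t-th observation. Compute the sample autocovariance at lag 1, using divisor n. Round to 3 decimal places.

30.563

Mean x̄ = (14.0 + 12.9 + 22.1 + 25.4 + 27.5 + 27.3 + 28.6 + 31.0 + 36.9)/9 = 25.0778
Σ_{t=1}^{8}(x_t−x̄)(x_{t+1}−x̄) = 275.0695
γ_1 = 275.0695 / 9 = 30.563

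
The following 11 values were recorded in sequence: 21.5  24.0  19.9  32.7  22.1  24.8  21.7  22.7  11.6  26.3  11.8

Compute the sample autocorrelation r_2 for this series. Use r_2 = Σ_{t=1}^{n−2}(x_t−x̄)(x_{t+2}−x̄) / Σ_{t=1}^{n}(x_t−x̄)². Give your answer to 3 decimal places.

Mean x̄ = (21.5 + 24.0 + 19.9 + 32.7 + 22.1 + 24.8 + 21.7 + 22.7 + 11.6 + 26.3 + 11.8)/11 = 21.7364
Numerator Σ_{t=1}^{9}(x_t−x̄)(x_{t+2}−x̄) = 166.5964
Denominator Σ(x_t−x̄)² = 361.5055
r_2 = 166.5964 / 361.5055 = 0.461

0.461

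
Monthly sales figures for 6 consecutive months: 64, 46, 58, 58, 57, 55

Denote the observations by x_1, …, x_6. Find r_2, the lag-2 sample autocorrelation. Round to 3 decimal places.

Mean x̄ = (64 + 46 + 58 + 58 + 57 + 55)/6 = 56.3333
Deviations from mean: 7.6667, -10.3333, 1.6667, 1.6667, 0.6667, -1.3333
Σ(x_t−x̄)(x_{t+2}−x̄) = (12.7778) + (-17.2222) + (1.1111) + (-2.2222) = -5.5556
Denominator Σ(x_t−x̄)² = 173.3333
r_2 = -5.5556 / 173.3333 = -0.032

-0.032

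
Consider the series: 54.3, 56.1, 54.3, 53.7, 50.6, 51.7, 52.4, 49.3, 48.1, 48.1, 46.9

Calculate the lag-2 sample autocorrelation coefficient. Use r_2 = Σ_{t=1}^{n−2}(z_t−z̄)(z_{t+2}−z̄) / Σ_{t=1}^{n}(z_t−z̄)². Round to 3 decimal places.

0.375

Mean z̄ = (54.3 + 56.1 + 54.3 + 53.7 + 50.6 + 51.7 + 52.4 + 49.3 + 48.1 + 48.1 + 46.9)/11 = 51.4091
Numerator Σ_{t=1}^{9}(z_t−z̄)(z_{t+2}−z̄) = 34.6371
Denominator Σ(z_t−z̄)² = 92.3691
r_2 = 34.6371 / 92.3691 = 0.375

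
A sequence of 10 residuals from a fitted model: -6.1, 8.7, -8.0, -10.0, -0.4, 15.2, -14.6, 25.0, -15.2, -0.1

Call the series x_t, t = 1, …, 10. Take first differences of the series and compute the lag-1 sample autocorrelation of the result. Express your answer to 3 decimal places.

-0.762

First differences Δx: 14.8, -16.7, -2.0, 9.6, 15.6, -29.8, 39.6, -40.2, 15.1
Mean of differences = 0.6667
Numerator Σ(Δx_t−Δx̄)(Δx_{t+1}−Δx̄) = -3911.6111
Denominator Σ(Δx_t−Δx̄)² = 5133.7000
r_1(Δx) = -3911.6111 / 5133.7000 = -0.762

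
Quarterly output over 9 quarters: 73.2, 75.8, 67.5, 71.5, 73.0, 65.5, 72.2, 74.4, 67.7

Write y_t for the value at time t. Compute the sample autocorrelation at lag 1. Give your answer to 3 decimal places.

-0.330

Mean ȳ = (73.2 + 75.8 + 67.5 + 71.5 + 73.0 + 65.5 + 72.2 + 74.4 + 67.7)/9 = 71.2000
Numerator Σ_{t=1}^{8}(y_t−ȳ)(y_{t+1}−ȳ) = -32.3500
Denominator Σ(y_t−ȳ)² = 98.1600
r_1 = -32.3500 / 98.1600 = -0.330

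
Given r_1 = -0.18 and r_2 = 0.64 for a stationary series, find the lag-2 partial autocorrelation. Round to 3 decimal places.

0.628

φ_{22} = (r_2 − r_1²) / (1 − r_1²)
r_1² = (-0.18)² = 0.0324
Numerator = 0.64 − 0.0324 = 0.6076; denominator = 1 − 0.0324 = 0.9676
φ_{22} = 0.6076 / 0.9676 = 0.628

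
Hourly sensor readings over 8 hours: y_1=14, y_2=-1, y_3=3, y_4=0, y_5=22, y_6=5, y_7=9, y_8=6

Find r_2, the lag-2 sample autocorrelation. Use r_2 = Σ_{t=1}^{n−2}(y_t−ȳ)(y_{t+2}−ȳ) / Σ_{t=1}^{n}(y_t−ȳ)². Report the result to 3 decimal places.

0.033

Mean ȳ = (14 − 1 + 3 + 0 + 22 + 5 + 9 + 6)/8 = 7.2500
Σ(y_t−ȳ)(y_{t+2}−ȳ) = (-28.6875) + (59.8125) + (-62.6875) + (16.3125) + (25.8125) + (2.8125) = 13.3750
Denominator Σ(y_t−ȳ)² = 411.5000
r_2 = 13.3750 / 411.5000 = 0.033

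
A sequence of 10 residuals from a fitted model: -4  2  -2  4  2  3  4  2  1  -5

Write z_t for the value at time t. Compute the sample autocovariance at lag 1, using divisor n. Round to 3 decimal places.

Mean z̄ = (-4 + 2 − 2 + 4 + 2 + 3 + 4 + 2 + 1 − 5)/10 = 0.7000
Σ_{t=1}^{9}(z_t−z̄)(z_{t+1}−z̄) = -0.6900
γ_1 = -0.6900 / 10 = -0.069

-0.069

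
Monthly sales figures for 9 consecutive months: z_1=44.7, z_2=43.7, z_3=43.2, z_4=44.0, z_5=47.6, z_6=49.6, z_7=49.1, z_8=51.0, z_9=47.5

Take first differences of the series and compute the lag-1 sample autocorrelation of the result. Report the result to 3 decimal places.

-0.032

First differences Δz: -1.0, -0.5, 0.8, 3.6, 2.0, -0.5, 1.9, -3.5
Mean of differences = 0.3500
Numerator Σ(Δz_t−Δz̄)(Δz_{t+1}−Δz̄) = -1.0975
Denominator Σ(Δz_t−Δz̄)² = 33.9800
r_1(Δz) = -1.0975 / 33.9800 = -0.032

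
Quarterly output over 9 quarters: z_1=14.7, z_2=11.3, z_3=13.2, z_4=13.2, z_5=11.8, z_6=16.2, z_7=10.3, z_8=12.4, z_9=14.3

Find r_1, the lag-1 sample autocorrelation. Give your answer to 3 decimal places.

Mean z̄ = (14.7 + 11.3 + 13.2 + 13.2 + 11.8 + 16.2 + 10.3 + 12.4 + 14.3)/9 = 13.0444
Numerator Σ_{t=1}^{8}(z_t−z̄)(z_{t+1}−z̄) = -14.9564
Denominator Σ(z_t−z̄)² = 26.8622
r_1 = -14.9564 / 26.8622 = -0.557

-0.557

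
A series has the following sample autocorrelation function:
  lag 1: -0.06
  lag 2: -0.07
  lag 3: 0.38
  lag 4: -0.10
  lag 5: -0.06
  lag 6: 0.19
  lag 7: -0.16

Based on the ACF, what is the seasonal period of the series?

The largest autocorrelation is r_3 = 0.38, with a weaker echo at lag 6 (0.19); the remaining lags stay at or below -0.06.
The dominant spike at lag 3 indicates a seasonal period of 3.

3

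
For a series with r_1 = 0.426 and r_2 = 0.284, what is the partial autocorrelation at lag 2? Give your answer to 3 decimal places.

φ_{22} = (r_2 − r_1²) / (1 − r_1²)
r_1² = (0.426)² = 0.181476
Numerator = 0.284 − 0.1815 = 0.1025; denominator = 1 − 0.1815 = 0.8185
φ_{22} = 0.1025 / 0.8185 = 0.125

0.125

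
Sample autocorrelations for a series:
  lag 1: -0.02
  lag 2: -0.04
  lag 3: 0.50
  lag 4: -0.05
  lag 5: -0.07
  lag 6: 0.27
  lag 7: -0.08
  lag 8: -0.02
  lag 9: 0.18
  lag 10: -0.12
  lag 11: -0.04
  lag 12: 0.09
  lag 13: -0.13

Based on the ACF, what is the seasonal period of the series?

3

The largest autocorrelation is r_3 = 0.50, with weaker echoes at lags 6 (0.27) and 9 (0.18); the remaining lags stay at or below 0.09.
The dominant spike at lag 3 indicates a seasonal period of 3.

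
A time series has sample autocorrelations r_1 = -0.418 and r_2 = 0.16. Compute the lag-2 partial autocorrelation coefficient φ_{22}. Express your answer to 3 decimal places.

-0.018

φ_{22} = (r_2 − r_1²) / (1 − r_1²)
r_1² = (-0.418)² = 0.174724
Numerator = 0.16 − 0.1747 = -0.0147; denominator = 1 − 0.1747 = 0.8253
φ_{22} = -0.0147 / 0.8253 = -0.018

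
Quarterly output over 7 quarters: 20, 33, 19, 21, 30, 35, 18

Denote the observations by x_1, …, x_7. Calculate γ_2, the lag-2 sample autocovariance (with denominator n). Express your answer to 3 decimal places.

-15.190

Mean x̄ = (20 + 33 + 19 + 21 + 30 + 35 + 18)/7 = 25.1429
Deviations: -5.1429, 7.8571, -6.1429, -4.1429, 4.8571, 9.8571, -7.1429
Σ_{t=1}^{5}(x_t−x̄)(x_{t+2}−x̄) = -106.3265
γ_2 = -106.3265 / 7 = -15.190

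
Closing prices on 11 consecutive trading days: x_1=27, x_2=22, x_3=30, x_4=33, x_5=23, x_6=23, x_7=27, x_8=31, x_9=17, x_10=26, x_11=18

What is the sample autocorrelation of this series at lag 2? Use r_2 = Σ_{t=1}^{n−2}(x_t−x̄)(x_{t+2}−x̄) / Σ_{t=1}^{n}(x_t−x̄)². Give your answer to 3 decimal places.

-0.044

Mean x̄ = (27 + 22 + 30 + 33 + 23 + 23 + 27 + 31 + 17 + 26 + 18)/11 = 25.1818
Numerator Σ_{t=1}^{9}(x_t−x̄)(x_{t+2}−x̄) = -11.7025
Denominator Σ(x_t−x̄)² = 263.6364
r_2 = -11.7025 / 263.6364 = -0.044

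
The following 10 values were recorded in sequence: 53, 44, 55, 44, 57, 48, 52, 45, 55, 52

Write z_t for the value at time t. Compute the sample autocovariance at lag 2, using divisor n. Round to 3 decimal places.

Mean z̄ = (53 + 44 + 55 + 44 + 57 + 48 + 52 + 45 + 55 + 52)/10 = 50.5000
Σ_{t=1}^{8}(z_t−z̄)(z_{t+2}−z̄) = 121.0000
γ_2 = 121.0000 / 10 = 12.100

12.100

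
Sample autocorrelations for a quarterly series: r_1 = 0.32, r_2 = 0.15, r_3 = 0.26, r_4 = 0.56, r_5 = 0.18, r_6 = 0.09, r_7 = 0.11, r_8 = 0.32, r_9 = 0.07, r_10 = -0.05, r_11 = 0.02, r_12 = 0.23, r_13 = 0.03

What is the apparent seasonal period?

4

The largest autocorrelation is r_4 = 0.56; the remaining lags stay at or below 0.32. The elevated value at lag 1 (0.32), dropping to 0.15 at lag 2, reflects decaying short-term dependence rather than seasonality.
The dominant spike at lag 4 indicates a seasonal period of 4.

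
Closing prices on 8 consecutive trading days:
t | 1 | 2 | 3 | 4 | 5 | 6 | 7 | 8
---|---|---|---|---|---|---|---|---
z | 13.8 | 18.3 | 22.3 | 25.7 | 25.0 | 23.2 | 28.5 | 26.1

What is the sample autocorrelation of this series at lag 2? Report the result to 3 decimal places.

Mean z̄ = (13.8 + 18.3 + 22.3 + 25.7 + 25.0 + 23.2 + 28.5 + 26.1)/8 = 22.8625
Σ(z_t−z̄)(z_{t+2}−z̄) = (5.0977) + (-12.9461) + (-1.2023) + (0.9577) + (12.0502) + (1.0927) = 5.0497
Denominator Σ(z_t−z̄)² = 158.2588
r_2 = 5.0497 / 158.2588 = 0.032

0.032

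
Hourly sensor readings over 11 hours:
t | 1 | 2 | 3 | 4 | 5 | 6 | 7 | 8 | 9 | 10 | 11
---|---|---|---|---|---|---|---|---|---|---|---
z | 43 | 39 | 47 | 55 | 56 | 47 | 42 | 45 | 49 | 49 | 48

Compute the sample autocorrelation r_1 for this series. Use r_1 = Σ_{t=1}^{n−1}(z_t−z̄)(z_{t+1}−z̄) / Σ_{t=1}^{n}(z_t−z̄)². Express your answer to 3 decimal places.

Mean z̄ = (43 + 39 + 47 + 55 + 56 + 47 + 42 + 45 + 49 + 49 + 48)/11 = 47.2727
Numerator Σ_{t=1}^{10}(z_t−z̄)(z_{t+1}−z̄) = 114.2893
Denominator Σ(z_t−z̄)² = 262.1818
r_1 = 114.2893 / 262.1818 = 0.436

0.436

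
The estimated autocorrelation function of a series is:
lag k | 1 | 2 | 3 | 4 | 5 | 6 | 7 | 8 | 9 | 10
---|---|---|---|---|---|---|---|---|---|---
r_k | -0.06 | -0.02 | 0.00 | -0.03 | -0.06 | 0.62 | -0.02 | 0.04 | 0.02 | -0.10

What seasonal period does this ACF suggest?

The largest autocorrelation is r_6 = 0.62; the remaining lags stay at or below 0.04.
The dominant spike at lag 6 indicates a seasonal period of 6.

6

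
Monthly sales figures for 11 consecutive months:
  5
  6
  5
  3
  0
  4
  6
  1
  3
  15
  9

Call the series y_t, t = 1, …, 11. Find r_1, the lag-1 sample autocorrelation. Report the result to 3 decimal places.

Mean ȳ = (5 + 6 + 5 + 3 + 0 + 4 + 6 + 1 + 3 + 15 + 9)/11 = 5.1818
Numerator Σ_{t=1}^{10}(y_t−ȳ)(y_{t+1}−ȳ) = 38.3306
Denominator Σ(y_t−ȳ)² = 167.6364
r_1 = 38.3306 / 167.6364 = 0.229

0.229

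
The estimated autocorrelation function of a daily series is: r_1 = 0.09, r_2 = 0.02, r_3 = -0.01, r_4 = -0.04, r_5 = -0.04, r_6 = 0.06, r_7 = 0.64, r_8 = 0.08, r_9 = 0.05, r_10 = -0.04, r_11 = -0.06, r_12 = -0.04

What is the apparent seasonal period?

7

The largest autocorrelation is r_7 = 0.64; the remaining lags stay at or below 0.09.
The dominant spike at lag 7 indicates a seasonal period of 7.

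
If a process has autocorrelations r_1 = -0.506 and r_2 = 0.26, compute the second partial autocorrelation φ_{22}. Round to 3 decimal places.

φ_{22} = (r_2 − r_1²) / (1 − r_1²)
r_1² = (-0.506)² = 0.256036
Numerator = 0.26 − 0.2560 = 0.0040; denominator = 1 − 0.2560 = 0.7440
φ_{22} = 0.0040 / 0.7440 = 0.005

0.005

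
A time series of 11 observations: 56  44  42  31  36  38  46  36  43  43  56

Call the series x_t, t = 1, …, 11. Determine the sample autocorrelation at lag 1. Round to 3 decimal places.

Mean x̄ = (56 + 44 + 42 + 31 + 36 + 38 + 46 + 36 + 43 + 43 + 56)/11 = 42.8182
Numerator Σ_{t=1}^{10}(x_t−x̄)(x_{t+1}−x̄) = 101.8760
Denominator Σ(x_t−x̄)² = 615.6364
r_1 = 101.8760 / 615.6364 = 0.165

0.165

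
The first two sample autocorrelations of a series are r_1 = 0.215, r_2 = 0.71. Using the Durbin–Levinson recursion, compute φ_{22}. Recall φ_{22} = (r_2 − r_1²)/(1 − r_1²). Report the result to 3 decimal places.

0.696

φ_{22} = (r_2 − r_1²) / (1 − r_1²)
r_1² = (0.215)² = 0.046225
Numerator = 0.71 − 0.0462 = 0.6638; denominator = 1 − 0.0462 = 0.9538
φ_{22} = 0.6638 / 0.9538 = 0.696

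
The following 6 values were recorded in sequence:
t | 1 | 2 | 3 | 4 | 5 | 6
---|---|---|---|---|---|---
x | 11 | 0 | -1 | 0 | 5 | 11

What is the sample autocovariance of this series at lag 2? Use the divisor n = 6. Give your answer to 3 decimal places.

Mean x̄ = (11 + 0 − 1 + 0 + 5 + 11)/6 = 4.3333
Σ_{t=1}^{4}(x_t−x̄)(x_{t+2}−x̄) = -49.2222
γ_2 = -49.2222 / 6 = -8.204

-8.204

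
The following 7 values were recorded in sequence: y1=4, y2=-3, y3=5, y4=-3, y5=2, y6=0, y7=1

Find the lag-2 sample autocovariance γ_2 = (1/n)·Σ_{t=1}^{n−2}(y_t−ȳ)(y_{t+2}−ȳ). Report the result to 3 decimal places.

Mean ȳ = (4 − 3 + 5 − 3 + 2 + 0 + 1)/7 = 0.8571
Σ_{t=1}^{5}(y_t−ȳ)(y_{t+2}−ȳ) = 36.1020
γ_2 = 36.1020 / 7 = 5.157

5.157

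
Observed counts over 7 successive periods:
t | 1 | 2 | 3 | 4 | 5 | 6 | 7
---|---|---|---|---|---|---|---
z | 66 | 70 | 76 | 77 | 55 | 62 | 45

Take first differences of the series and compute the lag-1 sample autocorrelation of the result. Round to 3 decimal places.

First differences Δz: 4, 6, 1, -22, 7, -17
Mean of differences = -3.5000
Numerator Σ(Δz_t−Δz̄)(Δz_{t+1}−Δz̄) = -305.2500
Denominator Σ(Δz_t−Δz̄)² = 801.5000
r_1(Δz) = -305.2500 / 801.5000 = -0.381

-0.381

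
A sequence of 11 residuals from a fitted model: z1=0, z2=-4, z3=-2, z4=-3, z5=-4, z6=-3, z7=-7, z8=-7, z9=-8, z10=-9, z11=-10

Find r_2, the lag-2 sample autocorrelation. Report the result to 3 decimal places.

0.464

Mean z̄ = (0 − 4 − 2 − 3 − 4 − 3 − 7 − 7 − 8 − 9 − 10)/11 = -5.1818
Numerator Σ_{t=1}^{9}(z_t−z̄)(z_{t+2}−z̄) = 47.1157
Denominator Σ(z_t−z̄)² = 101.6364
r_2 = 47.1157 / 101.6364 = 0.464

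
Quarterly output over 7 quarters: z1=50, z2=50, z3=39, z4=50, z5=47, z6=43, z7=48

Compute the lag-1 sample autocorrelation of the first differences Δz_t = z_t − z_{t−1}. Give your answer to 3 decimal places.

-0.564

First differences Δz: 0, -11, 11, -3, -4, 5
Mean of differences = -0.3333
Numerator Σ(Δz_t−Δz̄)(Δz_{t+1}−Δz̄) = -164.4444
Denominator Σ(Δz_t−Δz̄)² = 291.3333
r_1(Δz) = -164.4444 / 291.3333 = -0.564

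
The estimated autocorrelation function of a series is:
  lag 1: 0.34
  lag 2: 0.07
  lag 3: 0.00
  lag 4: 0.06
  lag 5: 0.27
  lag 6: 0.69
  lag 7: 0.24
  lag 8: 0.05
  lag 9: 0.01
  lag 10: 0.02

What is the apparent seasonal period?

The largest autocorrelation is r_6 = 0.69; the remaining lags stay at or below 0.34. The elevated value at lag 1 (0.34), dropping to 0.07 at lag 2, reflects decaying short-term dependence rather than seasonality.
The dominant spike at lag 6 indicates a seasonal period of 6.

6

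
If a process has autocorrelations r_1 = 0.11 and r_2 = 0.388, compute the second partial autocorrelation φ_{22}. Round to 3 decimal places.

φ_{22} = (r_2 − r_1²) / (1 − r_1²)
r_1² = (0.11)² = 0.0121
Numerator = 0.388 − 0.0121 = 0.3759; denominator = 1 − 0.0121 = 0.9879
φ_{22} = 0.3759 / 0.9879 = 0.381

0.381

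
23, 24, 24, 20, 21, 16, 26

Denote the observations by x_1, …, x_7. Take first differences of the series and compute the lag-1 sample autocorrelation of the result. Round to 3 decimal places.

First differences Δx: 1, 0, -4, 1, -5, 10
Mean of differences = 0.5000
Numerator Σ(Δx_t−Δx̄)(Δx_{t+1}−Δx̄) = -55.2500
Denominator Σ(Δx_t−Δx̄)² = 141.5000
r_1(Δx) = -55.2500 / 141.5000 = -0.390

-0.390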